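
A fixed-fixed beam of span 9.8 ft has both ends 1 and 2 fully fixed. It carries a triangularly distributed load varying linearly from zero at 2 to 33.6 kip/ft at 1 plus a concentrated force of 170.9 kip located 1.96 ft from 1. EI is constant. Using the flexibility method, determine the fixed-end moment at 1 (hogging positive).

Take the two fixed-end moments M_1, M_2 as redundants; the released structure is the simple span 12.
Simple-span end rotations at 1 and 2 under the given loads:
  at 1: triangular load, peak 33.6: w₀L³/(45EI) = 702.8/EI
  at 2: triangular load, peak 33.6: 7w₀L³/(360EI) = 614.9/EI
  at 1: point load 170.9 at a = 1.96: Pab(L + b)/(6LEI) = 787.8/EI
  at 2: point load 170.9 at a = 1.96: Pab(L + a)/(6LEI) = 525.2/EI
  θ_10 = 1491/EI,  θ_20 = 1140/EI
Flexibility coefficients: a unit moment at one end gives L/(3EI) there and L/(6EI) at the far end, so f₁₁ = f₂₂ = 3.267/EI and f₁₂ = f₂₁ = 1.633/EI.
Compatibility — zero rotation at each built-in end:
  3.267 M_1 + 1.633 M_2 = 1491
  1.633 M_1 + 3.267 M_2 = 1140
Solving the pair gives M_1 = 375.7 kip·ft and M_2 = 161.2 kip·ft (hogging).

M_1 = 375.7 kip·ft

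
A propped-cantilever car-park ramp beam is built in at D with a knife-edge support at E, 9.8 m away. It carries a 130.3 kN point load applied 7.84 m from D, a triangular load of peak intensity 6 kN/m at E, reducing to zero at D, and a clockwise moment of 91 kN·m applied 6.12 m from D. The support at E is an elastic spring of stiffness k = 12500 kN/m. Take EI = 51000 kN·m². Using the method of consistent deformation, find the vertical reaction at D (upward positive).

R_D = 41.37 kN

Remove the prop at E; the released (primary) structure is a cantilever built in at D.
Free-end deflection of the primary structure under the applied loading (downward +):
  point load 130.3 at a = 7.84: Pa²(3L − a)/(6EI) = 28779/EI
  triangular load, peak 6 at the free end: 11w₀L⁴/(120EI) = 5073/EI
  clockwise couple 91 at a = 6.12: M₀a(2L − a)/(2EI) = 3754/EI
  δ_0 = 37606/EI
Tip deflection under a unit load at E: L³/(3EI) = 313.7/EI.
With EI = 51000 kN·m²: δ_0 = 0.73736 m and δ_{EE} = 0.006152 m/kN.
Compatibility — the spring shortens by R_E/k under the reaction it provides: δ_0 − R_E·δ_{EE} = R_E/k. With 1/k = 0.00008 m/kN, R_E = δ_0 / (δ_{EE} + 1/k) = 0.73736 / (0.006152 + 0.00008) = 118.3 kN.
Vertical equilibrium: R_D = ΣP − R_E = 159.7 − 118.3 = 41.37 kN.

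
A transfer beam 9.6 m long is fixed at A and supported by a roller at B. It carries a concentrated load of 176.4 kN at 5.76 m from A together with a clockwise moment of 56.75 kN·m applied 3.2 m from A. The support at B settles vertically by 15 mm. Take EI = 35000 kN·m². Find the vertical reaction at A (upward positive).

Release the roller at B. Primary structure: cantilever fixed at A.
Free-end deflection of the primary structure under the applied loading (downward +):
  point load 176.4 at a = 5.76: Pa²(3L − a)/(6EI) = 22474/EI
  clockwise couple 56.75 at a = 3.2: M₀a(2L − a)/(2EI) = 1453/EI
  δ_0 = 23927/EI
Tip deflection under a unit load at B: L³/(3EI) = 294.9/EI.
With EI = 35000 kN·m²: δ_0 = 0.68361 m and δ_{BB} = 0.008426 m/kN.
Compatibility — the beam at B must follow the support down by 0.015 m: δ_0 − R_B·δ_{BB} = 0.015, so R_B = (0.68361 − 0.015)/0.008426 = 79.35 kN.
Vertical equilibrium: R_A = ΣP − R_B = 176.4 − 79.35 = 97.05 kN.

R_A = 97.05 kN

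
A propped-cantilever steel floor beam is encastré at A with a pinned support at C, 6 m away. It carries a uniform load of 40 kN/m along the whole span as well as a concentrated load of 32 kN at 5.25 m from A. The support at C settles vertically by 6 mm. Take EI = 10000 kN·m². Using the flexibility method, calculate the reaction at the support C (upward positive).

R_C = 115.2 kN

Take the reaction at C as the redundant and release it; the primary structure is a cantilever fixed at A.
Primary-structure tip deflection at C by superposition:
  UDL 40: wL⁴/(8EI) = 6480/EI
  point load 32 at a = 5.25: Pa²(3L − a)/(6EI) = 1874/EI
  δ_0 = 8354/EI
Flexibility coefficient — unit upward force at C: δ_{CC} = L³/(3EI) = 72/EI.
With EI = 10000 kN·m²: δ_0 = 0.83542 m and δ_{CC} = 0.0072 m/kN.
Compatibility — the beam at C must follow the support down by 0.006 m: δ_0 − R_C·δ_{CC} = 0.006, so R_C = (0.83542 − 0.006)/0.0072 = 115.2 kN.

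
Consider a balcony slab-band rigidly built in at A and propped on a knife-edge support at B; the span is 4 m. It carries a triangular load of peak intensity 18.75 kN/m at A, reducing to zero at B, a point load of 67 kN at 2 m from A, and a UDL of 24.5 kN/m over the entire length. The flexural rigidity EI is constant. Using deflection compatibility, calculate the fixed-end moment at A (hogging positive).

Release the roller at B. Primary structure: cantilever fixed at A.
Deflection at B on the released cantilever, summing each load's contribution:
  triangular load, peak 18.75 at the fixed end: w₀L⁴/(30EI) = 160/EI
  point load 67 at a = 2: Pa²(3L − a)/(6EI) = 446.7/EI
  UDL 24.5: wL⁴/(8EI) = 784/EI
  δ_0 = 1391/EI
Flexibility coefficient — unit upward force at B: δ_{BB} = L³/(3EI) = 21.33/EI.
The prop prevents deflection at B: R_B = δ_0/δ_{BB} = 1391/21.33 = 65.19 kN.
Moment equilibrium about A: M_A = Σ(load moments about A) − R_B·L = 380 − 65.19×4 = 119.2 kN·m.

M_A = 119.2 kN·m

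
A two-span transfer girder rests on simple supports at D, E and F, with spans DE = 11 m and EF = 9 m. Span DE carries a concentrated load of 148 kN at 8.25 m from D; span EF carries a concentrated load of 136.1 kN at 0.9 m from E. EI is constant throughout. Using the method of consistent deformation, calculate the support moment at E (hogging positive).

M_E = 194 kN·m

Take M_E as the redundant. Released structure: two simple spans DE and EF with a hinge at E.
Discontinuity in slope at E on the released structure — sum the simple-span end rotations:
  span DE: point load 148 at a = 8.25: Pab(L + a)/(6LEI) = 979.3/EI
  span EF: point load 136.1 at a = 0.9: Pab(L + b)/(6LEI) = 314.2/EI
  relative rotation θ_0 = (979.3 + 314.2)/EI = 1294/EI
A unit hogging moment at E produces rotation L₁/(3EI) + L₂/(3EI) = 6.667/EI.
Compatibility: M_E·(L₁+L₂)/(3EI) = θ_0, giving M_E = 194 kN·m (hogging).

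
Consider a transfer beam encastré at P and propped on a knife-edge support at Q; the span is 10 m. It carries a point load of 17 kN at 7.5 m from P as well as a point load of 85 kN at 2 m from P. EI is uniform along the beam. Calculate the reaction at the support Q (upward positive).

Choose R_Q as the redundant. The primary structure is the cantilever fixed at P.
Deflection at Q on the released cantilever, summing each load's contribution:
  point load 17 at a = 7.5: Pa²(3L − a)/(6EI) = 3586/EI
  point load 85 at a = 2: Pa²(3L − a)/(6EI) = 1587/EI
  δ_0 = 5173/EI
Flexibility coefficient — unit upward force at Q: δ_{QQ} = L³/(3EI) = 333.3/EI.
The prop prevents deflection at Q: R_Q = δ_0/δ_{QQ} = 5173/333.3 = 15.52 kN.

R_Q = 15.52 kN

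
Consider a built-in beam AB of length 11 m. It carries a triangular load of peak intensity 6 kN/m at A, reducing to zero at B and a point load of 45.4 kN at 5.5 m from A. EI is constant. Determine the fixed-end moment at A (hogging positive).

M_A = 98.72 kN·m

Take the two fixed-end moments M_A, M_B as redundants; the released structure is the simple span AB.
Simple-span end rotations at A and B under the given loads:
  at A: triangular load, peak 6: w₀L³/(45EI) = 177.5/EI
  at B: triangular load, peak 6: 7w₀L³/(360EI) = 155.3/EI
  at A: point load 45.4 at a = 5.5: Pab(L + b)/(6LEI) = 343.3/EI
  at B: point load 45.4 at a = 5.5: Pab(L + a)/(6LEI) = 343.3/EI
  θ_A0 = 520.8/EI,  θ_B0 = 498.6/EI
Flexibility coefficients: a unit moment at one end gives L/(3EI) there and L/(6EI) at the far end, so f₁₁ = f₂₂ = 3.667/EI and f₁₂ = f₂₁ = 1.833/EI.
Compatibility — zero rotation at each built-in end:
  3.667 M_A + 1.833 M_B = 520.8
  1.833 M_A + 3.667 M_B = 498.6
Solving the pair gives M_A = 98.72 kN·m and M_B = 86.62 kN·m (hogging).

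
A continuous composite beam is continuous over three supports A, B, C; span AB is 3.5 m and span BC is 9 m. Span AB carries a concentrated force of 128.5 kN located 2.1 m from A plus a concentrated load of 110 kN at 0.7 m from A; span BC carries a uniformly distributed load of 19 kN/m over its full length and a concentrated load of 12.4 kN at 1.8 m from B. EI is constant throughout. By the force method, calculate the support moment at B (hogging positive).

M_B = 184.6 kN·m

Insert a hinge at B; M_B is the redundant, and each span becomes simply supported.
Rotations at B on the released spans (each span's end-slope, ×1/EI):
  span AB: point load 128.5 at a = 2.1: Pab(L + a)/(6LEI) = 100.7/EI
  span AB: point load 110 at a = 0.7: Pab(L + a)/(6LEI) = 43.12/EI
  span BC: UDL 19: wL³/(24EI) = 577.1/EI
  span BC: point load 12.4 at a = 1.8: Pab(L + b)/(6LEI) = 48.21/EI
  relative rotation θ_0 = (143.9 + 625.3)/EI = 769.2/EI
A unit hogging moment at B produces rotation L₁/(3EI) + L₂/(3EI) = 4.167/EI.
Slope continuity at B: θ_0 = M_B·4.167/EI, so M_B = 769.2/4.167 = 184.6 kN·m (hogging).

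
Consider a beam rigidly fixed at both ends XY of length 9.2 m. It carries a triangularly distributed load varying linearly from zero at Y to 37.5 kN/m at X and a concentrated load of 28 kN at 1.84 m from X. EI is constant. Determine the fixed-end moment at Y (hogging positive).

Release both end moments; the primary structure is a simply-supported span XY with redundants M_X and M_Y.
Simple-span end rotations at X and Y under the given loads:
  at X: triangular load, peak 37.5: w₀L³/(45EI) = 648.9/EI
  at Y: triangular load, peak 37.5: 7w₀L³/(360EI) = 567.8/EI
  at X: point load 28 at a = 1.84: Pab(L + b)/(6LEI) = 113.8/EI
  at Y: point load 28 at a = 1.84: Pab(L + a)/(6LEI) = 75.84/EI
  θ_X0 = 762.7/EI,  θ_Y0 = 643.6/EI
Flexibility coefficients: a unit moment at one end gives L/(3EI) there and L/(6EI) at the far end, so f₁₁ = f₂₂ = 3.067/EI and f₁₂ = f₂₁ = 1.533/EI.
Compatibility — zero rotation at each built-in end:
  3.067 M_X + 1.533 M_Y = 762.7
  1.533 M_X + 3.067 M_Y = 643.6
Solving the pair gives M_X = 191.7 kN·m and M_Y = 114 kN·m (hogging).

M_Y = 114 kN·m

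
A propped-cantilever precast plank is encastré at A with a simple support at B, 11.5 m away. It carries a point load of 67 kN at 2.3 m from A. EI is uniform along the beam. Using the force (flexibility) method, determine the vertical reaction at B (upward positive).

R_B = 3.752 kN

Take the reaction at B as the redundant and release it; the primary structure is a cantilever fixed at A.
Deflection at B on the released cantilever, summing each load's contribution:
  point load 67 at a = 2.3: Pa²(3L − a)/(6EI) = 1902/EI
Tip deflection under a unit load at B: L³/(3EI) = 507/EI.
The prop prevents deflection at B: R_B = δ_0/δ_{BB} = 1902/507 = 3.752 kN.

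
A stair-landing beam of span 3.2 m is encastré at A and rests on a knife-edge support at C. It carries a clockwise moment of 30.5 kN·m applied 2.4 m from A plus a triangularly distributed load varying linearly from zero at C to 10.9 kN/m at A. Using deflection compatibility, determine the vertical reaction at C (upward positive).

Release the roller at C. Primary structure: cantilever fixed at A.
Deflection at C on the released cantilever, summing each load's contribution:
  clockwise couple 30.5 at a = 2.4: M₀a(2L − a)/(2EI) = 146.4/EI
  triangular load, peak 10.9 at the fixed end: w₀L⁴/(30EI) = 38.1/EI
  δ_0 = 184.5/EI
Flexibility coefficient — unit upward force at C: δ_{CC} = L³/(3EI) = 10.92/EI.
The prop prevents deflection at C: R_C = δ_0/δ_{CC} = 184.5/10.92 = 16.89 kN.

R_C = 16.89 kN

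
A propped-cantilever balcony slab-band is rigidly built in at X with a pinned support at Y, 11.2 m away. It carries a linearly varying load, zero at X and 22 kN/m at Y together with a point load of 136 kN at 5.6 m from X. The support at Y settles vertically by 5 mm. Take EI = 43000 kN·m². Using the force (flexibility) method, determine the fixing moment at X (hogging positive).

Take the reaction at Y as the redundant and release it; the primary structure is a cantilever fixed at X.
Downward deflection at the released point Y due to the loads:
  triangular load, peak 22 at the free end: 11w₀L⁴/(120EI) = 31733/EI
  point load 136 at a = 5.6: Pa²(3L − a)/(6EI) = 19903/EI
  δ_0 = 51636/EI
Tip deflection under a unit load at Y: L³/(3EI) = 468.3/EI.
With EI = 43000 kN·m²: δ_0 = 1.2008 m and δ_{YY} = 0.010891 m/kN.
Compatibility — the beam at Y must follow the support down by 0.005 m: δ_0 − R_Y·δ_{YY} = 0.005, so R_Y = (1.2008 − 0.005)/0.010891 = 109.8 kN.
Moment equilibrium about X: M_X = Σ(load moments about X) − R_Y·L = 1681 − 109.8×11.2 = 451.7 kN·m.

M_X = 451.7 kN·m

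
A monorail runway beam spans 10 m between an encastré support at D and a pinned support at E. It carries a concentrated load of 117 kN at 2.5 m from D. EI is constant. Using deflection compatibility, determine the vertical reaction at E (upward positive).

R_E = 10.05 kN

Choose R_E as the redundant. The primary structure is the cantilever fixed at D.
Primary-structure tip deflection at E by superposition:
  point load 117 at a = 2.5: Pa²(3L − a)/(6EI) = 3352/EI
Tip deflection under a unit load at E: L³/(3EI) = 333.3/EI.
The prop prevents deflection at E: R_E = δ_0/δ_{EE} = 3352/333.3 = 10.05 kN.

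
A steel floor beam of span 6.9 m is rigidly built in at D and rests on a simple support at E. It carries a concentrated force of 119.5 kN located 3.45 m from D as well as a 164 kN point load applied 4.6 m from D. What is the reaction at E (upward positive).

R_E = 122.4 kN

Take the reaction at E as the redundant and release it; the primary structure is a cantilever fixed at D.
Downward deflection at the released point E due to the loads:
  point load 119.5 at a = 3.45: Pa²(3L − a)/(6EI) = 4089/EI
  point load 164 at a = 4.6: Pa²(3L − a)/(6EI) = 9312/EI
  δ_0 = 13401/EI
Tip deflection under a unit load at E: L³/(3EI) = 109.5/EI.
Compatibility at E: δ_0 − R_E·δ_{EE} = 0, so R_E = 13401/109.5 = 122.4 kN.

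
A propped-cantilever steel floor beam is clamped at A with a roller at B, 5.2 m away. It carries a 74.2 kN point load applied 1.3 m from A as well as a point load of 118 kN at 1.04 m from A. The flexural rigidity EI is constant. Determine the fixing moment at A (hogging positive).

M_A = 151.7 kN·m

Take the reaction at B as the redundant and release it; the primary structure is a cantilever fixed at A.
Downward deflection at the released point B due to the loads:
  point load 74.2 at a = 1.3: Pa²(3L − a)/(6EI) = 298.9/EI
  point load 118 at a = 1.04: Pa²(3L − a)/(6EI) = 309.7/EI
  δ_0 = 608.6/EI
Tip deflection under a unit load at B: L³/(3EI) = 46.87/EI.
Compatibility at B: δ_0 − R_B·δ_{BB} = 0, so R_B = 608.6/46.87 = 12.98 kN.
Moment equilibrium about A: M_A = Σ(load moments about A) − R_B·L = 219.2 − 12.98×5.2 = 151.7 kN·m.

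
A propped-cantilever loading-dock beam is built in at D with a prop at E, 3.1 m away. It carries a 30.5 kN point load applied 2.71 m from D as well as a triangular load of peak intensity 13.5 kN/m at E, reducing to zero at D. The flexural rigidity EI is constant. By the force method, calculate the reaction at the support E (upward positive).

Choose R_E as the redundant. The primary structure is the cantilever fixed at D.
Free-end deflection of the primary structure under the applied loading (downward +):
  point load 30.5 at a = 2.71: Pa²(3L − a)/(6EI) = 246/EI
  triangular load, peak 13.5 at the free end: 11w₀L⁴/(120EI) = 114.3/EI
  δ_0 = 360.3/EI
Flexibility coefficient — unit upward force at E: δ_{EE} = L³/(3EI) = 9.93/EI.
Compatibility at E: δ_0 − R_E·δ_{EE} = 0, so R_E = 360.3/9.93 = 36.28 kN.

R_E = 36.28 kN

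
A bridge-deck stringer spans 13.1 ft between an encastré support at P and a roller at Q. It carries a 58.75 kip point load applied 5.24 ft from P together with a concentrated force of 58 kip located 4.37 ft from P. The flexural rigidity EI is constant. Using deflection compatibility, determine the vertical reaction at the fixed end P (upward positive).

Choose R_Q as the redundant. The primary structure is the cantilever fixed at P.
Deflection at Q on the released cantilever, summing each load's contribution:
  point load 58.75 at a = 5.24: Pa²(3L − a)/(6EI) = 9157/EI
  point load 58 at a = 4.37: Pa²(3L − a)/(6EI) = 6448/EI
  δ_0 = 15605/EI
Tip deflection under a unit load at Q: L³/(3EI) = 749.4/EI.
The prop prevents deflection at Q: R_Q = δ_0/δ_{QQ} = 15605/749.4 = 20.82 kip.
Vertical equilibrium: R_P = ΣP − R_Q = 116.8 − 20.82 = 95.93 kip.

R_P = 95.93 kip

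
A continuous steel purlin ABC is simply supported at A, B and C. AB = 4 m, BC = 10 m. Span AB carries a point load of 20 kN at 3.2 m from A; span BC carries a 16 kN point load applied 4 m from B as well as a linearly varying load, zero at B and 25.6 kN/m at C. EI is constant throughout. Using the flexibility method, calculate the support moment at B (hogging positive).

Take M_B as the redundant. Released structure: two simple spans AB and BC with a hinge at B.
End slopes at the hinge B, treating each span as simply supported:
  span AB: point load 20 at a = 3.2: Pab(L + a)/(6LEI) = 15.36/EI
  span BC: point load 16 at a = 4: Pab(L + b)/(6LEI) = 102.4/EI
  span BC: triangular load, peak 25.6: 7w₀L³/(360EI) = 497.8/EI
  relative rotation θ_0 = (15.36 + 600.2)/EI = 615.5/EI
A unit hogging moment at B produces rotation L₁/(3EI) + L₂/(3EI) = 4.667/EI.
Slope continuity at B: θ_0 = M_B·4.667/EI, so M_B = 615.5/4.667 = 131.9 kN·m (hogging).

M_B = 131.9 kN·m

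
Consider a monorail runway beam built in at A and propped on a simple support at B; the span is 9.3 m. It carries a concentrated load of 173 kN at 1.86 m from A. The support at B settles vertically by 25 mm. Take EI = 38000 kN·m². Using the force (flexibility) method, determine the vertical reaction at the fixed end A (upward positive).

R_A = 166.9 kN

Remove the prop at B; the released (primary) structure is a cantilever built in at A.
Primary-structure tip deflection at B by superposition:
  point load 173 at a = 1.86: Pa²(3L − a)/(6EI) = 2598/EI
Flexibility coefficient — unit upward force at B: δ_{BB} = L³/(3EI) = 268.1/EI.
With EI = 38000 kN·m²: δ_0 = 0.068356 m and δ_{BB} = 0.007056 m/kN.
Compatibility — the beam at B must follow the support down by 0.025 m: δ_0 − R_B·δ_{BB} = 0.025, so R_B = (0.068356 − 0.025)/0.007056 = 6.145 kN.
Vertical equilibrium: R_A = ΣP − R_B = 173 − 6.145 = 166.9 kN.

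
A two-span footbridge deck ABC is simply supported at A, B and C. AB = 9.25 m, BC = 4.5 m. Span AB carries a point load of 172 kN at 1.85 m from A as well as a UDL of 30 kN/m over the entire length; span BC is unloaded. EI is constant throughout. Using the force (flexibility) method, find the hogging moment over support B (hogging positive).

M_B = 318.6 kN·m

Take M_B as the redundant. Released structure: two simple spans AB and BC with a hinge at B.
Discontinuity in slope at B on the released structure — sum the simple-span end rotations:
  span AB: point load 172 at a = 1.85: Pab(L + a)/(6LEI) = 470.9/EI
  span AB: UDL 30: wL³/(24EI) = 989.3/EI
  relative rotation θ_0 = (1460 + 0)/EI = 1460/EI
A unit hogging moment at B produces rotation L₁/(3EI) + L₂/(3EI) = 4.583/EI.
Slope continuity at B: θ_0 = M_B·4.583/EI, so M_B = 1460/4.583 = 318.6 kN·m (hogging).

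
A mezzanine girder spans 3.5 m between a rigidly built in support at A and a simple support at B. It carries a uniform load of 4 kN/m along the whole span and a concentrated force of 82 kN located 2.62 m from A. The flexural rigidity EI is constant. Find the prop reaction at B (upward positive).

Release the roller at B. Primary structure: cantilever fixed at A.
Primary-structure tip deflection at B by superposition:
  UDL 4: wL⁴/(8EI) = 75.03/EI
  point load 82 at a = 2.62: Pa²(3L − a)/(6EI) = 739.3/EI
  δ_0 = 814.3/EI
Flexibility coefficient — unit upward force at B: δ_{BB} = L³/(3EI) = 14.29/EI.
Compatibility at B: δ_0 − R_B·δ_{BB} = 0, so R_B = 814.3/14.29 = 56.98 kN.

R_B = 56.98 kN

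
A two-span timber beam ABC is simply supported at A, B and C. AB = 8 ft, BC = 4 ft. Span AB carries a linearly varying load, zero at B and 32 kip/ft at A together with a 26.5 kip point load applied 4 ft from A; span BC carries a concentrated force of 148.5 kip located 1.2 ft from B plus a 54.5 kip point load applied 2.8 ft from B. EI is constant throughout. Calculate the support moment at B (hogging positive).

M_B = 151.4 kip·ft

Release continuity at B by inserting a hinge; the redundant is the internal moment M_B. The primary structure is two simply-supported spans AB and BC.
Discontinuity in slope at B on the released structure — sum the simple-span end rotations:
  span AB: triangular load, peak 32: 7w₀L³/(360EI) = 318.6/EI
  span AB: point load 26.5 at a = 4: Pab(L + a)/(6LEI) = 106/EI
  span BC: point load 148.5 at a = 1.2: Pab(L + b)/(6LEI) = 141.4/EI
  span BC: point load 54.5 at a = 2.8: Pab(L + b)/(6LEI) = 39.68/EI
  relative rotation θ_0 = (424.6 + 181)/EI = 605.6/EI
A unit hogging moment at B produces rotation L₁/(3EI) + L₂/(3EI) = 4/EI.
Slope continuity at B: θ_0 = M_B·4/EI, so M_B = 605.6/4 = 151.4 kip·ft (hogging).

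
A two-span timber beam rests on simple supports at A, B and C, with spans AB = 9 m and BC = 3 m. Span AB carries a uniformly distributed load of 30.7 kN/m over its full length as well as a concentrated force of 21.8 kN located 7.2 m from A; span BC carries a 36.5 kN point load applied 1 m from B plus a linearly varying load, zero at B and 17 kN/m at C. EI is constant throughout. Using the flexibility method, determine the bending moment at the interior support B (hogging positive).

Take M_B as the redundant. Released structure: two simple spans AB and BC with a hinge at B.
Discontinuity in slope at B on the released structure — sum the simple-span end rotations:
  span AB: UDL 30.7: wL³/(24EI) = 932.5/EI
  span AB: point load 21.8 at a = 7.2: Pab(L + a)/(6LEI) = 84.76/EI
  span BC: point load 36.5 at a = 1: Pab(L + b)/(6LEI) = 20.28/EI
  span BC: triangular load, peak 17: 7w₀L³/(360EI) = 8.925/EI
  relative rotation θ_0 = (1017 + 29.2)/EI = 1046/EI
A unit hogging moment at B produces rotation L₁/(3EI) + L₂/(3EI) = 4/EI.
Slope continuity at B: θ_0 = M_B·4/EI, so M_B = 1046/4 = 261.6 kN·m (hogging).

M_B = 261.6 kN·m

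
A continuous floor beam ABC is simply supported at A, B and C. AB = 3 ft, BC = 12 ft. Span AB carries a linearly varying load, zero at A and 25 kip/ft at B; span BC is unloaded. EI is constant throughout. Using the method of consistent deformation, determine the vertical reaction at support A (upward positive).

Insert a hinge at B; M_B is the redundant, and each span becomes simply supported.
Rotations at B on the released spans (each span's end-slope, ×1/EI):
  span AB: triangular load, peak 25: w₀L³/(45EI) = 15/EI
  relative rotation θ_0 = (15 + 0)/EI = 15/EI
A unit hogging moment at B produces rotation L₁/(3EI) + L₂/(3EI) = 5/EI.
Slope continuity at B: θ_0 = M_B·5/EI, so M_B = 15/5 = 3 kip·ft (hogging).
Span AB, ΣM about A with M_B applied at B: R_B^{AB}·3 = 75 + 3, so R_B^{AB} = 26 kip and R_A = 37.5 − 26 = 11.5 kip.

R_A = 11.5 kip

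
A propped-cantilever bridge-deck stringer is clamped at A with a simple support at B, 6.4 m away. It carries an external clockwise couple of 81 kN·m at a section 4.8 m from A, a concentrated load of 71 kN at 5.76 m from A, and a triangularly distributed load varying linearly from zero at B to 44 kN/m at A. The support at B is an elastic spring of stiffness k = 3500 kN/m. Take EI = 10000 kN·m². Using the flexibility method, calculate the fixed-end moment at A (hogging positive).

M_A = 131.3 kN·m

Release the roller at B. Primary structure: cantilever fixed at A.
Downward deflection at the released point B due to the loads:
  clockwise couple 81 at a = 4.8: M₀a(2L − a)/(2EI) = 1555/EI
  point load 71 at a = 5.76: Pa²(3L − a)/(6EI) = 5277/EI
  triangular load, peak 44 at the fixed end: w₀L⁴/(30EI) = 2461/EI
  δ_0 = 9292/EI
Flexibility coefficient — unit upward force at B: δ_{BB} = L³/(3EI) = 87.38/EI.
With EI = 10000 kN·m²: δ_0 = 0.92924 m and δ_{BB} = 0.008738 m/kN.
Compatibility — the spring shortens by R_B/k under the reaction it provides: δ_0 − R_B·δ_{BB} = R_B/k. With 1/k = 0.000286 m/kN, R_B = δ_0 / (δ_{BB} + 1/k) = 0.92924 / (0.008738 + 0.000286) = 103 kN.
Moment equilibrium about A: M_A = Σ(load moments about A) − R_B·L = 790.3 − 103×6.4 = 131.3 kN·m.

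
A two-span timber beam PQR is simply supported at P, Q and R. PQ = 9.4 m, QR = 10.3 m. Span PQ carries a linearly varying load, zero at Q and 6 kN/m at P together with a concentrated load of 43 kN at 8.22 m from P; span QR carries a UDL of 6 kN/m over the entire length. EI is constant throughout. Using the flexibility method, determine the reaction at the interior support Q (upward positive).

Insert a hinge at Q; M_Q is the redundant, and each span becomes simply supported.
Rotations at Q on the released spans (each span's end-slope, ×1/EI):
  span PQ: triangular load, peak 6: 7w₀L³/(360EI) = 96.9/EI
  span PQ: point load 43 at a = 8.22: Pab(L + a)/(6LEI) = 130.3/EI
  span QR: UDL 6: wL³/(24EI) = 273.2/EI
  relative rotation θ_0 = (227.2 + 273.2)/EI = 500.4/EI
A unit hogging moment at Q produces rotation L₁/(3EI) + L₂/(3EI) = 6.567/EI.
Slope continuity at Q: θ_0 = M_Q·6.567/EI, so M_Q = 500.4/6.567 = 76.2 kN·m (hogging).
Span PQ, ΣM about P with M_Q applied at Q: R_Q^{PQ}·9.4 = 441.8 + 76.2, so R_Q^{PQ} = 55.11 kN and R_P = 71.2 − 55.11 = 16.09 kN.
Span QR, ΣM about R: R_Q^{QR}·10.3 = 318.3 + 76.2, so R_Q^{QR} = 38.3 kN and R_R = 61.8 − 38.3 = 23.5 kN.
R_Q = 55.11 + 38.3 = 93.41 kN.

R_Q = 93.41 kN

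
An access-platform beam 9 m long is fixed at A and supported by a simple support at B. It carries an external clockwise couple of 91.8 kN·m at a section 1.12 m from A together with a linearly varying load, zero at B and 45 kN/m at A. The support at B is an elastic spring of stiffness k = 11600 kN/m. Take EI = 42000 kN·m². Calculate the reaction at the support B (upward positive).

R_B = 43.42 kN

Release the roller at B. Primary structure: cantilever fixed at A.
Downward deflection at the released point B due to the loads:
  clockwise couple 91.8 at a = 1.12: M₀a(2L − a)/(2EI) = 867.8/EI
  triangular load, peak 45 at the fixed end: w₀L⁴/(30EI) = 9842/EI
  δ_0 = 10709/EI
Tip deflection under a unit load at B: L³/(3EI) = 243/EI.
With EI = 42000 kN·m²: δ_0 = 0.25498 m and δ_{BB} = 0.005786 m/kN.
Compatibility — the spring shortens by R_B/k under the reaction it provides: δ_0 − R_B·δ_{BB} = R_B/k. With 1/k = 0.000086 m/kN, R_B = δ_0 / (δ_{BB} + 1/k) = 0.25498 / (0.005786 + 0.000086) = 43.42 kN.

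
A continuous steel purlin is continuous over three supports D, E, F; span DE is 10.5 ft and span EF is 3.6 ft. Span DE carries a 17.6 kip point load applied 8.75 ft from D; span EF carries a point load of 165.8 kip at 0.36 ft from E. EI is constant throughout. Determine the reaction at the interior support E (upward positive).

Release continuity at E by inserting a hinge; the redundant is the internal moment M_E. The primary structure is two simply-supported spans DE and EF.
Discontinuity in slope at E on the released structure — sum the simple-span end rotations:
  span DE: point load 17.6 at a = 8.75: Pab(L + a)/(6LEI) = 82.35/EI
  span EF: point load 165.8 at a = 0.36: Pab(L + b)/(6LEI) = 61.24/EI
  relative rotation θ_0 = (82.35 + 61.24)/EI = 143.6/EI
A unit hogging moment at E produces rotation L₁/(3EI) + L₂/(3EI) = 4.7/EI.
Slope continuity at E: θ_0 = M_E·4.7/EI, so M_E = 143.6/4.7 = 30.55 kip·ft (hogging).
Span DE, ΣM about D with M_E applied at E: R_E^{DE}·10.5 = 154 + 30.55, so R_E^{DE} = 17.58 kip and R_D = 17.6 − 17.58 = 0.02377 kip.
Span EF, ΣM about F: R_E^{EF}·3.6 = 537.2 + 30.55, so R_E^{EF} = 157.7 kip and R_F = 165.8 − 157.7 = 8.094 kip.
R_E = 17.58 + 157.7 = 175.3 kip.

R_E = 175.3 kip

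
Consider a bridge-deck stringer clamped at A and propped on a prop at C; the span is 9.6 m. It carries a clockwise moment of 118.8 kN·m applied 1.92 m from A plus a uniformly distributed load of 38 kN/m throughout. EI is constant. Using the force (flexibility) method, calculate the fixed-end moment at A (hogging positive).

Release the roller at C. Primary structure: cantilever fixed at A.
Downward deflection at the released point C due to the loads:
  clockwise couple 118.8 at a = 1.92: M₀a(2L − a)/(2EI) = 1971/EI
  UDL 38: wL⁴/(8EI) = 40344/EI
  δ_0 = 42315/EI
Flexibility coefficient — unit upward force at C: δ_{CC} = L³/(3EI) = 294.9/EI.
Compatibility at C: δ_0 − R_C·δ_{CC} = 0, so R_C = 42315/294.9 = 143.5 kN.
Moment equilibrium about A: M_A = Σ(load moments about A) − R_C·L = 1870 − 143.5×9.6 = 492.4 kN·m.

M_A = 492.4 kN·m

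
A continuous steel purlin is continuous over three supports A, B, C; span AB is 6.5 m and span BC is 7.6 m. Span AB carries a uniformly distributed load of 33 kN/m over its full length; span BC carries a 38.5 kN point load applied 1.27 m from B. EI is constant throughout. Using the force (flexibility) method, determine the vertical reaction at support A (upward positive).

Take M_B as the redundant. Released structure: two simple spans AB and BC with a hinge at B.
End slopes at the hinge B, treating each span as simply supported:
  span AB: UDL 33: wL³/(24EI) = 377.6/EI
  span BC: point load 38.5 at a = 1.27: Pab(L + b)/(6LEI) = 94.55/EI
  relative rotation θ_0 = (377.6 + 94.55)/EI = 472.2/EI
A unit hogging moment at B produces rotation L₁/(3EI) + L₂/(3EI) = 4.7/EI.
Compatibility: M_B·(L₁+L₂)/(3EI) = θ_0, giving M_B = 100.5 kN·m (hogging).
Span AB, ΣM about A with M_B applied at B: R_B^{AB}·6.5 = 697.1 + 100.5, so R_B^{AB} = 122.7 kN and R_A = 214.5 − 122.7 = 91.79 kN.

R_A = 91.79 kN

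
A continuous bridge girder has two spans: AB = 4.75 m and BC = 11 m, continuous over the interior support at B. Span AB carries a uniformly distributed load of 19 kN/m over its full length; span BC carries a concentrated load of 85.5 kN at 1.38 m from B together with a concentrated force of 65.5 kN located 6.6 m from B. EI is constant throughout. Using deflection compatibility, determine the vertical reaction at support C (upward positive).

R_C = 34.73 kN

Release continuity at B by inserting a hinge; the redundant is the internal moment M_B. The primary structure is two simply-supported spans AB and BC.
End slopes at the hinge B, treating each span as simply supported:
  span AB: UDL 19: wL³/(24EI) = 84.84/EI
  span BC: point load 85.5 at a = 1.38: Pab(L + b)/(6LEI) = 354.6/EI
  span BC: point load 65.5 at a = 6.6: Pab(L + b)/(6LEI) = 443.8/EI
  relative rotation θ_0 = (84.84 + 798.4)/EI = 883.3/EI
A unit hogging moment at B produces rotation L₁/(3EI) + L₂/(3EI) = 5.25/EI.
Compatibility: M_B·(L₁+L₂)/(3EI) = θ_0, giving M_B = 168.2 kN·m (hogging).
Span BC, ΣM about C: R_B^{BC}·11 = 1111 + 168.2, so R_B^{BC} = 116.3 kN and R_C = 151 − 116.3 = 34.73 kN.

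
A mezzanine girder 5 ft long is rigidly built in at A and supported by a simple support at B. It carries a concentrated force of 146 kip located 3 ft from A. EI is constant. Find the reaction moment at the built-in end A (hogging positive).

M_A = 122.6 kip·ft

Take the reaction at B as the redundant and release it; the primary structure is a cantilever fixed at A.
Primary-structure tip deflection at B by superposition:
  point load 146 at a = 3: Pa²(3L − a)/(6EI) = 2628/EI
Flexibility coefficient — unit upward force at B: δ_{BB} = L³/(3EI) = 41.67/EI.
Compatibility at B: δ_0 − R_B·δ_{BB} = 0, so R_B = 2628/41.67 = 63.07 kip.
Moment equilibrium about A: M_A = Σ(load moments about A) − R_B·L = 438 − 63.07×5 = 122.6 kip·ft.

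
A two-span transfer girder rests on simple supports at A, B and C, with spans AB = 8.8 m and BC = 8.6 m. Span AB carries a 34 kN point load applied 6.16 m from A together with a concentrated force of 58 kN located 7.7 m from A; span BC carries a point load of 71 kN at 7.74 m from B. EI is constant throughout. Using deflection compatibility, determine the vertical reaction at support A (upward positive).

Release continuity at B by inserting a hinge; the redundant is the internal moment M_B. The primary structure is two simply-supported spans AB and BC.
Discontinuity in slope at B on the released structure — sum the simple-span end rotations:
  span AB: point load 34 at a = 6.16: Pab(L + a)/(6LEI) = 156.7/EI
  span AB: point load 58 at a = 7.7: Pab(L + a)/(6LEI) = 153.5/EI
  span BC: point load 71 at a = 7.74: Pab(L + b)/(6LEI) = 86.64/EI
  relative rotation θ_0 = (310.2 + 86.64)/EI = 396.8/EI
A unit hogging moment at B produces rotation L₁/(3EI) + L₂/(3EI) = 5.8/EI.
Slope continuity at B: θ_0 = M_B·5.8/EI, so M_B = 396.8/5.8 = 68.42 kN·m (hogging).
Span AB, ΣM about A with M_B applied at B: R_B^{AB}·8.8 = 656 + 68.42, so R_B^{AB} = 82.32 kN and R_A = 92 − 82.32 = 9.675 kN.

R_A = 9.675 kN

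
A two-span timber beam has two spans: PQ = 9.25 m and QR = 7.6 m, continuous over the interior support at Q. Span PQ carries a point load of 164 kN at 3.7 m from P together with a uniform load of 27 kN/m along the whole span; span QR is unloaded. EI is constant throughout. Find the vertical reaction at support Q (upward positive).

Take M_Q as the redundant. Released structure: two simple spans PQ and QR with a hinge at Q.
End slopes at the hinge Q, treating each span as simply supported:
  span PQ: point load 164 at a = 3.7: Pab(L + a)/(6LEI) = 785.8/EI
  span PQ: UDL 27: wL³/(24EI) = 890.4/EI
  relative rotation θ_0 = (1676 + 0)/EI = 1676/EI
A unit hogging moment at Q produces rotation L₁/(3EI) + L₂/(3EI) = 5.617/EI.
Slope continuity at Q: θ_0 = M_Q·5.617/EI, so M_Q = 1676/5.617 = 298.4 kN·m (hogging).
Span PQ, ΣM about P with M_Q applied at Q: R_Q^{PQ}·9.25 = 1762 + 298.4, so R_Q^{PQ} = 222.7 kN and R_P = 413.8 − 222.7 = 191 kN.
Span QR, ΣM about R: R_Q^{QR}·7.6 = 0 + 298.4, so R_Q^{QR} = 39.27 kN and R_R = 0 − 39.27 = -39.27 kN.
R_Q = 222.7 + 39.27 = 262 kN.

R_Q = 262 kN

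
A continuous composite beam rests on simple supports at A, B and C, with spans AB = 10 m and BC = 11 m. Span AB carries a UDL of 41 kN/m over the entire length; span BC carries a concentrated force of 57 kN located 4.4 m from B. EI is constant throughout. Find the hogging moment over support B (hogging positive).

Release continuity at B by inserting a hinge; the redundant is the internal moment M_B. The primary structure is two simply-supported spans AB and BC.
Discontinuity in slope at B on the released structure — sum the simple-span end rotations:
  span AB: UDL 41: wL³/(24EI) = 1708/EI
  span BC: point load 57 at a = 4.4: Pab(L + b)/(6LEI) = 441.4/EI
  relative rotation θ_0 = (1708 + 441.4)/EI = 2150/EI
A unit hogging moment at B produces rotation L₁/(3EI) + L₂/(3EI) = 7/EI.
Compatibility: M_B·(L₁+L₂)/(3EI) = θ_0, giving M_B = 307.1 kN·m (hogging).

M_B = 307.1 kN·m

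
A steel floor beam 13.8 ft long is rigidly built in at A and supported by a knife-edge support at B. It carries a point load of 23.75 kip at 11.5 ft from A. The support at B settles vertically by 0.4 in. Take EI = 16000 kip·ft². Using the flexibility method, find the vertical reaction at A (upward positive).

Take the reaction at B as the redundant and release it; the primary structure is a cantilever fixed at A.
Downward deflection at the released point B due to the loads:
  point load 23.75 at a = 11.5: Pa²(3L − a)/(6EI) = 15652/EI
Flexibility coefficient — unit upward force at B: δ_{BB} = L³/(3EI) = 876/EI.
With EI = 16000 kip·ft²: δ_0 = 0.97827 ft and δ_{BB} = 0.054752 ft/kip.
Compatibility — the beam at B must follow the support down by 0.03333 ft: δ_0 − R_B·δ_{BB} = 0.03333, so R_B = (0.97827 − 0.03333)/0.054752 = 17.26 kip.
Vertical equilibrium: R_A = ΣP − R_B = 23.75 − 17.26 = 6.491 kip.

R_A = 6.491 kip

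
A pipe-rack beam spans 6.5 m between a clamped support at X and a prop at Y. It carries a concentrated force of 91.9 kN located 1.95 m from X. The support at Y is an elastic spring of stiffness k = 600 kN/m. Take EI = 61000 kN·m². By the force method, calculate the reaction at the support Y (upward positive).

R_Y = 5.29 kN

Choose R_Y as the redundant. The primary structure is the cantilever fixed at X.
Downward deflection at the released point Y due to the loads:
  point load 91.9 at a = 1.95: Pa²(3L − a)/(6EI) = 1022/EI
Flexibility coefficient — unit upward force at Y: δ_{YY} = L³/(3EI) = 91.54/EI.
With EI = 61000 kN·m²: δ_0 = 0.016756 m and δ_{YY} = 0.001501 m/kN.
Compatibility — the spring shortens by R_Y/k under the reaction it provides: δ_0 − R_Y·δ_{YY} = R_Y/k. With 1/k = 0.001667 m/kN, R_Y = δ_0 / (δ_{YY} + 1/k) = 0.016756 / (0.001501 + 0.001667) = 5.29 kN.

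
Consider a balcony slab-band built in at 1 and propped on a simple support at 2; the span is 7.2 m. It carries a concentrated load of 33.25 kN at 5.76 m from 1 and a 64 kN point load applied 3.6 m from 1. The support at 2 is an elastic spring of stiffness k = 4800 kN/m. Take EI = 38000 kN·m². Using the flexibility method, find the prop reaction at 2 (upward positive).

R_2 = 40.81 kN

Remove the prop at 2; the released (primary) structure is a cantilever built in at 1.
Primary-structure tip deflection at 2 by superposition:
  point load 33.25 at a = 5.76: Pa²(3L − a)/(6EI) = 2912/EI
  point load 64 at a = 3.6: Pa²(3L − a)/(6EI) = 2488/EI
  δ_0 = 5401/EI
Tip deflection under a unit load at 2: L³/(3EI) = 124.4/EI.
With EI = 38000 kN·m²: δ_0 = 0.14212 m and δ_{22} = 0.003274 m/kN.
Compatibility — the spring shortens by R_2/k under the reaction it provides: δ_0 − R_2·δ_{22} = R_2/k. With 1/k = 0.000208 m/kN, R_2 = δ_0 / (δ_{22} + 1/k) = 0.14212 / (0.003274 + 0.000208) = 40.81 kN.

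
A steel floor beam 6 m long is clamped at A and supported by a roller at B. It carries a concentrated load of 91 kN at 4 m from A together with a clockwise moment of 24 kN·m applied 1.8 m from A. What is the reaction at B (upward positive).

R_B = 50.25 kN

Take the reaction at B as the redundant and release it; the primary structure is a cantilever fixed at A.
Downward deflection at the released point B due to the loads:
  point load 91 at a = 4: Pa²(3L − a)/(6EI) = 3397/EI
  clockwise couple 24 at a = 1.8: M₀a(2L − a)/(2EI) = 220.3/EI
  δ_0 = 3618/EI
Flexibility coefficient — unit upward force at B: δ_{BB} = L³/(3EI) = 72/EI.
Compatibility at B: δ_0 − R_B·δ_{BB} = 0, so R_B = 3618/72 = 50.25 kN.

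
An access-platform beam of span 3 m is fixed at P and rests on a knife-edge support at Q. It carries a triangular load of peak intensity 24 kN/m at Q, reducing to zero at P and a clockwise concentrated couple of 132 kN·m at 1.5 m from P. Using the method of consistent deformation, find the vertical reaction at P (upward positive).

R_P = -33.3 kN

Choose R_Q as the redundant. The primary structure is the cantilever fixed at P.
Free-end deflection of the primary structure under the applied loading (downward +):
  triangular load, peak 24 at the free end: 11w₀L⁴/(120EI) = 178.2/EI
  clockwise couple 132 at a = 1.5: M₀a(2L − a)/(2EI) = 445.5/EI
  δ_0 = 623.7/EI
Tip deflection under a unit load at Q: L³/(3EI) = 9/EI.
The prop prevents deflection at Q: R_Q = δ_0/δ_{QQ} = 623.7/9 = 69.3 kN.
Vertical equilibrium: R_P = ΣP − R_Q = 36 − 69.3 = -33.3 kN.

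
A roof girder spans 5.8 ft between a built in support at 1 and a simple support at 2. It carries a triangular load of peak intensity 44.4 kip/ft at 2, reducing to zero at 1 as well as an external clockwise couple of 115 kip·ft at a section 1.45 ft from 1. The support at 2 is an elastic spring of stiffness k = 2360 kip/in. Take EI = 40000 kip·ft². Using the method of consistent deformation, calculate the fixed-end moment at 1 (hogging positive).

M_1 = 137 kip·ft

Remove the prop at 2; the released (primary) structure is a cantilever built in at 1.
Free-end deflection of the primary structure under the applied loading (downward +):
  triangular load, peak 44.4 at the free end: 11w₀L⁴/(120EI) = 4606/EI
  clockwise couple 115 at a = 1.45: M₀a(2L − a)/(2EI) = 846.3/EI
  δ_0 = 5452/EI
Flexibility coefficient — unit upward force at 2: δ_{22} = L³/(3EI) = 65.04/EI.
With EI = 40000 kip·ft²: δ_0 = 0.1363 ft and δ_{22} = 0.001626 ft/kip.
Compatibility — the spring shortens by R_2/k under the reaction it provides: δ_0 − R_2·δ_{22} = R_2/k. With 1/k = 1/(2360×12) ft/kip = 0.000035 ft/kip, R_2 = δ_0 / (δ_{22} + 1/k) = 0.1363 / (0.001626 + 0.000035) = 82.05 kip.
Moment equilibrium about 1: M_1 = Σ(load moments about 1) − R_2·L = 612.9 − 82.05×5.8 = 137 kip·ft.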